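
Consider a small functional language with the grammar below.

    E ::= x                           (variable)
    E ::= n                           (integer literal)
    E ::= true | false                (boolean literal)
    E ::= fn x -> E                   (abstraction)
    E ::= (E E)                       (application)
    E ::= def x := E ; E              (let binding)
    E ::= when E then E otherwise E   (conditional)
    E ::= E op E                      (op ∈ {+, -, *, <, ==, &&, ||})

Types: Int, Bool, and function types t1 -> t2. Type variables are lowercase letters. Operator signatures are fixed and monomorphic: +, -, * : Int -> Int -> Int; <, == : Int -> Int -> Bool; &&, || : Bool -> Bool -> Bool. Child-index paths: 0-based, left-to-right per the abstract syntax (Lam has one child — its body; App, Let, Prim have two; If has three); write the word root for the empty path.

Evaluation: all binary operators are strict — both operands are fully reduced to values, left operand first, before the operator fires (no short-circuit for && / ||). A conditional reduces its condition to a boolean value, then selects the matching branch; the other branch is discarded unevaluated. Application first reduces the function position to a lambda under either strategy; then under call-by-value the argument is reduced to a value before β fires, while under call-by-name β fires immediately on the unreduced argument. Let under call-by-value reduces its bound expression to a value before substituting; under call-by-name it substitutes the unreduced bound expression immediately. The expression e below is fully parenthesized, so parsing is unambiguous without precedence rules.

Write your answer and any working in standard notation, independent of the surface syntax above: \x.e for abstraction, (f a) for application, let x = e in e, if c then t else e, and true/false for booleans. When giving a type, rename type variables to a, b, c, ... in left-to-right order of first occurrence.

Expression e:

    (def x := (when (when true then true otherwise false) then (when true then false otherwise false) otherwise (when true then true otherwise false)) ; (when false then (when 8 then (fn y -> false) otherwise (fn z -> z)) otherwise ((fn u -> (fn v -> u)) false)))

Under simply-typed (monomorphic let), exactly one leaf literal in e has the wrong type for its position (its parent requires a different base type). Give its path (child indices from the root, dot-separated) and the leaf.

Answer: 1.1.0 : 8

Trace:
  unify Bool ~ Bool
  unify Bool ~ Bool
  unify Bool ~ Bool
  unify Bool ~ Bool
  unify Bool ~ Bool
  unify Bool ~ Bool
  unify Bool ~ Bool
  unify Bool ~ Bool
let x : Bool
  unify Bool ~ Bool
  unify Int ~ Bool
  FAIL: mismatch Int ~ Bool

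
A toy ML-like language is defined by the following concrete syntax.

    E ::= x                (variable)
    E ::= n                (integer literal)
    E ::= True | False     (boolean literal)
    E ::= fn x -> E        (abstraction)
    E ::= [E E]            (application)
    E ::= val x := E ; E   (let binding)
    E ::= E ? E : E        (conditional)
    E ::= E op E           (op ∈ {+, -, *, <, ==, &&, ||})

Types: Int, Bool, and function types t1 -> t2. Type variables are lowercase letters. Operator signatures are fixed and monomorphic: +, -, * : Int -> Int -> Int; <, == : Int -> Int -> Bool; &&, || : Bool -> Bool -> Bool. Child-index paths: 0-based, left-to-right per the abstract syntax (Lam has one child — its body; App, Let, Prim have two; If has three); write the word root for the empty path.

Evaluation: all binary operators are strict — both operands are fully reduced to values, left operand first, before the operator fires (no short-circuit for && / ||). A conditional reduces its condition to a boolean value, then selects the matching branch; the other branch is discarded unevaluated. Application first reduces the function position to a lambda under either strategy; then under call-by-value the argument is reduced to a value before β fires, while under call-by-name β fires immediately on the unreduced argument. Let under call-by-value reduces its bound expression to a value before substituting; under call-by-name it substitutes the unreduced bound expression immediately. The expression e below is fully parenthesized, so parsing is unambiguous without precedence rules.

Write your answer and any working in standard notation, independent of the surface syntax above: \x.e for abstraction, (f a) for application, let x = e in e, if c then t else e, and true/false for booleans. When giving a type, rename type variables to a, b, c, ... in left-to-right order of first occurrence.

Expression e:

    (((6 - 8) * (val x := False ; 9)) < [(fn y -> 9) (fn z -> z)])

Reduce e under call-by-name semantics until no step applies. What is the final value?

Answer: true

Working:
step 0: (((6 - 8) * (let x = false in 9)) < ((\y.9) (\z.z)))
step 1: [delta@0.0] ((-2 * (let x = false in 9)) < ((\y.9) (\z.z)))
step 2: [let@0.1] ((-2 * 9) < ((\y.9) (\z.z)))
step 3: [delta@0] (-18 < ((\y.9) (\z.z)))
step 4: [beta@1] (-18 < 9)
step 5: [delta@root] true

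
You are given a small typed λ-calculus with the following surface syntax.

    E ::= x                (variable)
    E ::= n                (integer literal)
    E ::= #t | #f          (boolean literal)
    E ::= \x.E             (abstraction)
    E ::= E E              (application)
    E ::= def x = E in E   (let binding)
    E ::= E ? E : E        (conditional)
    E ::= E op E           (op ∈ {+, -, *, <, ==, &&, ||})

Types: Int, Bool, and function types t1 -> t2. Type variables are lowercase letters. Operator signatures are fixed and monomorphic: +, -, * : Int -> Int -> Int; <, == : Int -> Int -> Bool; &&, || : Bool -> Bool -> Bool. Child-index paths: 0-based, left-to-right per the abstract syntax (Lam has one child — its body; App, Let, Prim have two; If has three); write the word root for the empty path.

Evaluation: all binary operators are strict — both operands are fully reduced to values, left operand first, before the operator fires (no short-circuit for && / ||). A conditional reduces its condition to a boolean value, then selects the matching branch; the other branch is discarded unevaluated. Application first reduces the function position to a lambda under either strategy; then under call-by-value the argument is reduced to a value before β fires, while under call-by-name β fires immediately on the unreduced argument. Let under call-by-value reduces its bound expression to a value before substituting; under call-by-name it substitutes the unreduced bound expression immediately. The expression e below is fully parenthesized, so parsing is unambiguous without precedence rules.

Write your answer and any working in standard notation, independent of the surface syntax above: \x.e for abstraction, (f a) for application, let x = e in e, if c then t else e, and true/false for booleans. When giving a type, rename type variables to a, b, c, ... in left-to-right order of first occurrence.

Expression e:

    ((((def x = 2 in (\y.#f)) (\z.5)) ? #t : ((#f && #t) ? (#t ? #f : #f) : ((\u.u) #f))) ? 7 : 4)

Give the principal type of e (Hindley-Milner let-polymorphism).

Trace:
let x : Int
\y._ : a -> Bool
\z._ : b -> Int
  unify a -> Bool ~ (b -> Int) -> c
  unify a ~ b -> Int
  unify Bool ~ c
_ _ : Bool
  unify Bool ~ Bool
  unify Bool ~ Bool
  unify Bool ~ Bool
  unify Bool ~ Bool
  unify Bool ~ Bool
  unify Bool ~ Bool
u : d
\u._ : d -> d
  unify d -> d ~ Bool -> e
  unify d ~ Bool
  unify Bool ~ e
_ _ : Bool
  unify Bool ~ Bool
  unify Bool ~ Bool
  unify Bool ~ Bool
  unify Int ~ Int

Answer: Int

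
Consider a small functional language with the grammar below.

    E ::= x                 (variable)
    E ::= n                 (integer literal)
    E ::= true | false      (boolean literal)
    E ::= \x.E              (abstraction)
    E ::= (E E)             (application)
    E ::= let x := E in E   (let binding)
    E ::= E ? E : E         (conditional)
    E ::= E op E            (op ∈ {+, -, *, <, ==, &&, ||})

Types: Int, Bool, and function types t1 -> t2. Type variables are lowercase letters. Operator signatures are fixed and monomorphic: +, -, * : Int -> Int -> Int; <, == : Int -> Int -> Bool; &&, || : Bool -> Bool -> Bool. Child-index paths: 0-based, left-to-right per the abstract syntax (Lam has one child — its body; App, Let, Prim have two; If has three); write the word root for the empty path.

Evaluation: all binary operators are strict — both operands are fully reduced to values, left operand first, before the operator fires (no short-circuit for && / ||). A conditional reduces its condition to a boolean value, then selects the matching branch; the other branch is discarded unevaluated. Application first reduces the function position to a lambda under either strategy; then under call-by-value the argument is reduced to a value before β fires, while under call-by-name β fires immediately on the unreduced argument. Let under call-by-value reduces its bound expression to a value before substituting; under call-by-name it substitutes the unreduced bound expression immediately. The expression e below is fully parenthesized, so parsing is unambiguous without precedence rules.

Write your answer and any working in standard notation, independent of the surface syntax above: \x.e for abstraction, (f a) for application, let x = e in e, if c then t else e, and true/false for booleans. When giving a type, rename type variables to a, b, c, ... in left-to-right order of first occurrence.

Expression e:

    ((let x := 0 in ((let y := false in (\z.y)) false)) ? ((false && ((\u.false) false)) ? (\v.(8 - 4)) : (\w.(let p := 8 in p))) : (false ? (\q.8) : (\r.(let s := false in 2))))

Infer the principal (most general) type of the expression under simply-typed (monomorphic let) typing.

Derivation:
let x : Int
let y : Bool
y : Bool
\z._ : a -> Bool
  unify a -> Bool ~ Bool -> b
  unify a ~ Bool
  unify Bool ~ b
_ _ : Bool
  unify Bool ~ Bool
  unify Bool ~ Bool
\u._ : c -> Bool
  unify c -> Bool ~ Bool -> d
  unify c ~ Bool
  unify Bool ~ d
_ _ : Bool
  unify Bool ~ Bool
  unify Bool ~ Bool
  unify Int ~ Int
  unify Int ~ Int
\v._ : e -> Int
let p : Int
p : Int
\w._ : f -> Int
  unify e -> Int ~ f -> Int
  unify e ~ f
  unify Int ~ Int
  unify Bool ~ Bool
\q._ : g -> Int
let s : Bool
\r._ : h -> Int
  unify g -> Int ~ h -> Int
  unify g ~ h
  unify Int ~ Int
  unify f -> Int ~ h -> Int
  unify f ~ h
  unify Int ~ Int

Answer: a -> Int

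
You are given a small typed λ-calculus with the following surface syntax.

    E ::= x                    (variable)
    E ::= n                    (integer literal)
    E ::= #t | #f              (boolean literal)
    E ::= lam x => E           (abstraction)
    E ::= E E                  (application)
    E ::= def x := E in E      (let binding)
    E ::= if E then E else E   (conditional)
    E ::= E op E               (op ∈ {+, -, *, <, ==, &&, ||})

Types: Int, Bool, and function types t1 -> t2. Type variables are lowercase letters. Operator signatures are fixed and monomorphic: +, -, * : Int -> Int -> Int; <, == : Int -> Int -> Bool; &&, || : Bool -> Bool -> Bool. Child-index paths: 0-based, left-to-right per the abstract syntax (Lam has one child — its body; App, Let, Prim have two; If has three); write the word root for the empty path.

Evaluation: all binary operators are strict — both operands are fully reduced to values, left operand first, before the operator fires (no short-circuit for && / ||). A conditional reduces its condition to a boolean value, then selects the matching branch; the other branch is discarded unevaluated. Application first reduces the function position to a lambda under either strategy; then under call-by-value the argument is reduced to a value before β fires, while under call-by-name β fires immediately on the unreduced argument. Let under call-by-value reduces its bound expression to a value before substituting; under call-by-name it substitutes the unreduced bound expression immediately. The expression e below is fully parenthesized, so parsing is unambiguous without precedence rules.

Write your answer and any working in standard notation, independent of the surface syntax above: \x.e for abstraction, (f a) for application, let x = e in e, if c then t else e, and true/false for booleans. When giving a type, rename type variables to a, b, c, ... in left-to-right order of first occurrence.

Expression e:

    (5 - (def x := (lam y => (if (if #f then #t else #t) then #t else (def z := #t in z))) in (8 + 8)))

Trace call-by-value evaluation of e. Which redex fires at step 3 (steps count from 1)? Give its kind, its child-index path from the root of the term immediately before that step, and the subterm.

Answer: delta at root : (5 - 16)

Trace:
step 0: (5 - (let x = (\y.(if (if false then true else true) then true else (let z = true in z))) in (8 + 8)))
step 1: [let@1] (5 - (8 + 8))
step 2: [delta@1] (5 - 16)
step 3: [delta@root] -11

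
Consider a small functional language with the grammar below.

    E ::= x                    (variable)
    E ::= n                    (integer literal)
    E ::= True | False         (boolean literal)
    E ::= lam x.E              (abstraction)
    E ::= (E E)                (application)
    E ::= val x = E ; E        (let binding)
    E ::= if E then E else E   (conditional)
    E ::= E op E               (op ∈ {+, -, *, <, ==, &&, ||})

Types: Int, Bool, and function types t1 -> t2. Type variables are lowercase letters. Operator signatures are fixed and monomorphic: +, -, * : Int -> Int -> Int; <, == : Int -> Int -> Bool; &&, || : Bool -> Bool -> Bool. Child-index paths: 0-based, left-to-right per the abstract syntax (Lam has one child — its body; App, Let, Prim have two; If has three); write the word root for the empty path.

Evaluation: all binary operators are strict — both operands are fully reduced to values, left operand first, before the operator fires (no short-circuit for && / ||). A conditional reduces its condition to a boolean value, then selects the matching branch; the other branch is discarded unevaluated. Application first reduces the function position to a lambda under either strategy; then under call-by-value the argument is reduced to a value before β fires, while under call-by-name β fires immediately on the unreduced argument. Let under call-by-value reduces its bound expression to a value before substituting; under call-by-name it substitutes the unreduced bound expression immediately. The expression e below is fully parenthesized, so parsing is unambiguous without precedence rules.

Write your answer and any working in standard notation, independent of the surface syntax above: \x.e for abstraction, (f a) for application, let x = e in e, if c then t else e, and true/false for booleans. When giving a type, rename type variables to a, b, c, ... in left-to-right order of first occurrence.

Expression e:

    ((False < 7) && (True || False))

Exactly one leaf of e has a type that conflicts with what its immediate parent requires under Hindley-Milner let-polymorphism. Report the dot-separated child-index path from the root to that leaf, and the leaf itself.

Answer: 0.0 : false

Working:
  unify Bool ~ Int
  FAIL: mismatch Bool ~ Int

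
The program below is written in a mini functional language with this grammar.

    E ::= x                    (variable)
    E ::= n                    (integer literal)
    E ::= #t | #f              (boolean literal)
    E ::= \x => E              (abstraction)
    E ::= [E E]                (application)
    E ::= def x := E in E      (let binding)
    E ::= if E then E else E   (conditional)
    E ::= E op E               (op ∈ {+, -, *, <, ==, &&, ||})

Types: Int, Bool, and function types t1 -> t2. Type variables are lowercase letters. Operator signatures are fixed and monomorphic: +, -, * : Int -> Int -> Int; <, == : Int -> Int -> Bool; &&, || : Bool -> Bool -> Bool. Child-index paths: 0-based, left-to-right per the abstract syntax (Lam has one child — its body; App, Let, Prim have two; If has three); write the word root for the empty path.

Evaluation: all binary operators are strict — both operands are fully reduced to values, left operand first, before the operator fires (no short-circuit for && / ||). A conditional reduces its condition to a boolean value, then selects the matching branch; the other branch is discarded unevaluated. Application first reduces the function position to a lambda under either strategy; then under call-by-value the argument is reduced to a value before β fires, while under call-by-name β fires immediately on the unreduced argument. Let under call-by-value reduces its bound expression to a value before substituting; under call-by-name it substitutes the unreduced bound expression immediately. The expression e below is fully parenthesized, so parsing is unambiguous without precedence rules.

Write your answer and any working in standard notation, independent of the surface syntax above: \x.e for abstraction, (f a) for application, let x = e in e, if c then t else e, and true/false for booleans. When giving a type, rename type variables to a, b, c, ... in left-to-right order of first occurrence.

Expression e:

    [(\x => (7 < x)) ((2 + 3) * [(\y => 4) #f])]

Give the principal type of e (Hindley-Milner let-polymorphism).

Answer: Bool

Derivation:
  unify Int ~ Int
x : a
  unify a ~ Int
\x._ : Int -> Bool
  unify Int ~ Int
  unify Int ~ Int
  unify Int ~ Int
\y._ : b -> Int
  unify b -> Int ~ Bool -> c
  unify b ~ Bool
  unify Int ~ c
_ _ : Int
  unify Int ~ Int
  unify Int -> Bool ~ Int -> d
  unify Int ~ Int
  unify Bool ~ d
_ _ : Bool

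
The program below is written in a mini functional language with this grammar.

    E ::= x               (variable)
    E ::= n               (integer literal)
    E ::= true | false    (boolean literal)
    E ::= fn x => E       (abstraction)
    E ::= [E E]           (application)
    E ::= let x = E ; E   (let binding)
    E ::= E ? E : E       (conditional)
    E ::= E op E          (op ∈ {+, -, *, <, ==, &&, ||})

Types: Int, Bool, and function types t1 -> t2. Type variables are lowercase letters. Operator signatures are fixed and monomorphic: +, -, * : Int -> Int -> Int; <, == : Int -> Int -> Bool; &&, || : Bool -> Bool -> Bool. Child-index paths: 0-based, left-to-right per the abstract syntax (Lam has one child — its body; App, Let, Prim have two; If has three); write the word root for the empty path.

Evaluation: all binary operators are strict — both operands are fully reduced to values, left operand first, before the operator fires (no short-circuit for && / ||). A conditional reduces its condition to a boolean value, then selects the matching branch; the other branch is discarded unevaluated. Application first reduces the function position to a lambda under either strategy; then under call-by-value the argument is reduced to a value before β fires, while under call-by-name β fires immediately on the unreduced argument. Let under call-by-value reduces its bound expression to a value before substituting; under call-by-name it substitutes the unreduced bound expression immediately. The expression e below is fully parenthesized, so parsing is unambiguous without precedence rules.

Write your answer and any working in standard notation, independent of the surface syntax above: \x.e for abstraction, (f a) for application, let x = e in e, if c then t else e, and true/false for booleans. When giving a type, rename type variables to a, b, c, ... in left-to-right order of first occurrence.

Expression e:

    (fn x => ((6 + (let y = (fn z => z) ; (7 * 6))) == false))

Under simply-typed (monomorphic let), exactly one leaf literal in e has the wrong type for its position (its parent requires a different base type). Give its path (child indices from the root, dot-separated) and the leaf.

Answer: 0.1 : false

Trace:
  unify Int ~ Int
z : b
\z._ : b -> b
let y : b -> b
  unify Int ~ Int
  unify Int ~ Int
  unify Int ~ Int
  unify Int ~ Int
  unify Bool ~ Int
  FAIL: mismatch Bool ~ Int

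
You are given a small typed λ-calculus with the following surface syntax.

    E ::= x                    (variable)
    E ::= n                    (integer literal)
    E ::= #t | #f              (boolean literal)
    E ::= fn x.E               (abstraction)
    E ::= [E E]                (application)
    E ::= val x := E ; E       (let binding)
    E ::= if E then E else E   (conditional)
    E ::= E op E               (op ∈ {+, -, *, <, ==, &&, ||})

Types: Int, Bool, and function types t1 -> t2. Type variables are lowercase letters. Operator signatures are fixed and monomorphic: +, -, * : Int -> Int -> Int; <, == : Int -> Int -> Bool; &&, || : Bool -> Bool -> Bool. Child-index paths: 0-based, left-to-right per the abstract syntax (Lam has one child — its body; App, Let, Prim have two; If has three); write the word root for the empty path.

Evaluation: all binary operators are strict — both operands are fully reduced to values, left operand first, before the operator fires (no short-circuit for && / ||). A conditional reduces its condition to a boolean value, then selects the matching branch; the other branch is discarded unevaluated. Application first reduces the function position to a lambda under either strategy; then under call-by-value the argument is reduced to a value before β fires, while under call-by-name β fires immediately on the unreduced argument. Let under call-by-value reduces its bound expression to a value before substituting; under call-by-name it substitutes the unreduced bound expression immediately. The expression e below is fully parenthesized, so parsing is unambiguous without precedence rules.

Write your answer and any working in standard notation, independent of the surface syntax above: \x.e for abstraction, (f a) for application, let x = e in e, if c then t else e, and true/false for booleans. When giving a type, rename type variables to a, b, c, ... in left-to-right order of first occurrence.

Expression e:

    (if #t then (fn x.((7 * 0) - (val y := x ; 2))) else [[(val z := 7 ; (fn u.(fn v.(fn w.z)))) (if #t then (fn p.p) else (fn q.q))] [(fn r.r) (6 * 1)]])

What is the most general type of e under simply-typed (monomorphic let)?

Answer: a -> Int

Working:
  unify Bool ~ Bool
  unify Int ~ Int
  unify Int ~ Int
  unify Int ~ Int
x : a
let y : a
  unify Int ~ Int
\x._ : a -> Int
let z : Int
z : Int
\w._ : d -> Int
\v._ : c -> d -> Int
\u._ : b -> c -> d -> Int
  unify Bool ~ Bool
p : e
\p._ : e -> e
q : f
\q._ : f -> f
  unify e -> e ~ f -> f
  unify e ~ f
  unify f ~ f
  unify b -> c -> d -> Int ~ (f -> f) -> g
  unify b ~ f -> f
  unify c -> d -> Int ~ g
_ _ : c -> d -> Int
r : h
\r._ : h -> h
  unify Int ~ Int
  unify Int ~ Int
  unify h -> h ~ Int -> i
  unify h ~ Int
  unify Int ~ i
_ _ : Int
  unify c -> d -> Int ~ Int -> j
  unify c ~ Int
  unify d -> Int ~ j
_ _ : d -> Int
  unify a -> Int ~ d -> Int
  unify a ~ d
  unify Int ~ Int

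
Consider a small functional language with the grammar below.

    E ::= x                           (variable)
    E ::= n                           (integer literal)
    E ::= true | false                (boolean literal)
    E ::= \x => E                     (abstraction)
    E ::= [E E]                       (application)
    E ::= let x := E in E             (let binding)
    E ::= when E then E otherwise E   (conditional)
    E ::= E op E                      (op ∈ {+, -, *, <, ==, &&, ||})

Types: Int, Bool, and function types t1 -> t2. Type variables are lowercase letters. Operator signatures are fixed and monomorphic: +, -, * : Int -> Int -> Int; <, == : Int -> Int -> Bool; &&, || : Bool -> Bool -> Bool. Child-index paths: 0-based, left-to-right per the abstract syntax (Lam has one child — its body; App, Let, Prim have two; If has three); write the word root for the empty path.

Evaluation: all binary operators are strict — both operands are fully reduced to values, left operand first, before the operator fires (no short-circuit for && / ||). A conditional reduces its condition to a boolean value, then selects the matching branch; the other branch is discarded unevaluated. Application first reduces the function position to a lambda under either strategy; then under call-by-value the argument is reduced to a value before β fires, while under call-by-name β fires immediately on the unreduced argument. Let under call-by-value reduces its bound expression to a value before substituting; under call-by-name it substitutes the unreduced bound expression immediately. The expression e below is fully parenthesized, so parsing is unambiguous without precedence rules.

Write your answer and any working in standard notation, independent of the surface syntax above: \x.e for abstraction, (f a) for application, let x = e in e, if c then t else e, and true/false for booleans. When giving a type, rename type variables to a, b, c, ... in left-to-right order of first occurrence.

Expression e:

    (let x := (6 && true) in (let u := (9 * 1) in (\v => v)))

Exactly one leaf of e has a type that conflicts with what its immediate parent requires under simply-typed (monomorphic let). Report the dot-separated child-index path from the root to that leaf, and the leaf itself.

Trace:
  unify Int ~ Bool
  FAIL: mismatch Int ~ Bool

Answer: 0.0 : 6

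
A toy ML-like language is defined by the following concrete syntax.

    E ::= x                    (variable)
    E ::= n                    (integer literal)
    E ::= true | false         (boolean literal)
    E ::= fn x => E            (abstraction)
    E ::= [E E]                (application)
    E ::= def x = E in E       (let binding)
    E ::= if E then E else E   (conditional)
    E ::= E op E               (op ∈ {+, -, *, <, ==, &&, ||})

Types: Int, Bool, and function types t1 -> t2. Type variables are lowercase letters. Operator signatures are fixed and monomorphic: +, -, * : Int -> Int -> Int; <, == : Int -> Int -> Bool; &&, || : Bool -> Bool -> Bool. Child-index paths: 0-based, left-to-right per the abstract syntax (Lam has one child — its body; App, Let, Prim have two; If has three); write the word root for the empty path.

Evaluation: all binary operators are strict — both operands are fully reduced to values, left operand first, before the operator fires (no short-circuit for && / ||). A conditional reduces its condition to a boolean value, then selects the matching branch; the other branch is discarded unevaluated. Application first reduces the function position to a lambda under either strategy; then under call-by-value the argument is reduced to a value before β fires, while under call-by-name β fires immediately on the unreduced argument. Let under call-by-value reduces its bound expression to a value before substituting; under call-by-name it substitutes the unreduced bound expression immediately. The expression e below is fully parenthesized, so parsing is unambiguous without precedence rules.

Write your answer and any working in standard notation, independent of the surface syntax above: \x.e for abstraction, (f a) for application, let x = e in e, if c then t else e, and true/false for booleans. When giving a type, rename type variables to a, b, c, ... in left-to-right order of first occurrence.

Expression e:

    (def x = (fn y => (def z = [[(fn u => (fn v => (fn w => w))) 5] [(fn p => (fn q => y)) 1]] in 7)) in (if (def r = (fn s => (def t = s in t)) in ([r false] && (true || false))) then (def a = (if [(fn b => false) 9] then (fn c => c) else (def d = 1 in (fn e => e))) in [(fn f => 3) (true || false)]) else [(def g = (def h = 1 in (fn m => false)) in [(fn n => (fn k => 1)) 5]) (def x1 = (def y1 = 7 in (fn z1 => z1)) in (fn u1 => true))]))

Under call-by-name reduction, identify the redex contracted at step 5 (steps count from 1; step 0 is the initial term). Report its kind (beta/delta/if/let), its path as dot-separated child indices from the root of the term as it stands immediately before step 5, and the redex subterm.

Answer: delta at 0.1 : (true || false)

Working:
step 0: (let x = (\y.(let z = (((\u.(\v.(\w.w))) 5) ((\p.(\q.y)) 1)) in 7)) in (if (let r = (\s.(let t = s in t)) in ((r false) && (true || false))) then (let a = (if ((\b.false) 9) then (\c.c) else (let d = 1 in (\e.e))) in ((\f.3) (true || false))) else ((let g = (let h = 1 in (\m.false)) in ((\n.(\k.1)) 5)) (let x1 = (let y1 = 7 in (\z1.z1)) in (\u1.true)))))
step 1: [let@root] (if (let r = (\s.(let t = s in t)) in ((r false) && (true || false))) then (let a = (if ((\b.false) 9) then (\c.c) else (let d = 1 in (\e.e))) in ((\f.3) (true || false))) else ((let g = (let h = 1 in (\m.false)) in ((\n.(\k.1)) 5)) (let x1 = (let y1 = 7 in (\z1.z1)) in (\u1.true))))
step 2: [let@0] (if (((\s.(let t = s in t)) false) && (true || false)) then (let a = (if ((\b.false) 9) then (\c.c) else (let d = 1 in (\e.e))) in ((\f.3) (true || false))) else ((let g = (let h = 1 in (\m.false)) in ((\n.(\k.1)) 5)) (let x1 = (let y1 = 7 in (\z1.z1)) in (\u1.true))))
step 3: [beta@0.0] (if ((let t = false in t) && (true || false)) then (let a = (if ((\b.false) 9) then (\c.c) else (let d = 1 in (\e.e))) in ((\f.3) (true || false))) else ((let g = (let h = 1 in (\m.false)) in ((\n.(\k.1)) 5)) (let x1 = (let y1 = 7 in (\z1.z1)) in (\u1.true))))
step 4: [let@0.0] (if (false && (true || false)) then (let a = (if ((\b.false) 9) then (\c.c) else (let d = 1 in (\e.e))) in ((\f.3) (true || false))) else ((let g = (let h = 1 in (\m.false)) in ((\n.(\k.1)) 5)) (let x1 = (let y1 = 7 in (\z1.z1)) in (\u1.true))))
step 5: [delta@0.1] (if (false && true) then (let a = (if ((\b.false) 9) then (\c.c) else (let d = 1 in (\e.e))) in ((\f.3) (true || false))) else ((let g = (let h = 1 in (\m.false)) in ((\n.(\k.1)) 5)) (let x1 = (let y1 = 7 in (\z1.z1)) in (\u1.true))))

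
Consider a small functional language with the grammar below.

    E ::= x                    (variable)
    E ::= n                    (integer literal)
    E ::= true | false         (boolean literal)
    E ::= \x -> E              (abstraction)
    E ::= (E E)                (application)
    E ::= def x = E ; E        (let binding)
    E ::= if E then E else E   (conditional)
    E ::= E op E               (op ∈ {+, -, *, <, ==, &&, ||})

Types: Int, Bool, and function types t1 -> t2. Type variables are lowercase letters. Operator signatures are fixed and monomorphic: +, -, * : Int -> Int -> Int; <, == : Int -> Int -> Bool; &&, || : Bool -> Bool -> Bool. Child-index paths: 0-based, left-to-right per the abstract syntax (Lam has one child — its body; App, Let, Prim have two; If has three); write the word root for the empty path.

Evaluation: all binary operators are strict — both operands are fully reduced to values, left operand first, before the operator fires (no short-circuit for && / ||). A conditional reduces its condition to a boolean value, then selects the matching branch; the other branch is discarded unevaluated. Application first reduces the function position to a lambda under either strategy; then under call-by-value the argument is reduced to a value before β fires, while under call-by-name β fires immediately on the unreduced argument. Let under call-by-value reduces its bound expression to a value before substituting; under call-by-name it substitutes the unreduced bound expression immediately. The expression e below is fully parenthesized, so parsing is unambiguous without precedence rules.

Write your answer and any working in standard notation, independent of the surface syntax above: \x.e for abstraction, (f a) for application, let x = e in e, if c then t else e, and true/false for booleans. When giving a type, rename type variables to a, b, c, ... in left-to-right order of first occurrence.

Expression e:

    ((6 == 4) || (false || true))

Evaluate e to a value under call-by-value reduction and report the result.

Answer: true

Trace:
step 0: ((6 == 4) || (false || true))
step 1: [delta@0] (false || (false || true))
step 2: [delta@1] (false || true)
step 3: [delta@root] true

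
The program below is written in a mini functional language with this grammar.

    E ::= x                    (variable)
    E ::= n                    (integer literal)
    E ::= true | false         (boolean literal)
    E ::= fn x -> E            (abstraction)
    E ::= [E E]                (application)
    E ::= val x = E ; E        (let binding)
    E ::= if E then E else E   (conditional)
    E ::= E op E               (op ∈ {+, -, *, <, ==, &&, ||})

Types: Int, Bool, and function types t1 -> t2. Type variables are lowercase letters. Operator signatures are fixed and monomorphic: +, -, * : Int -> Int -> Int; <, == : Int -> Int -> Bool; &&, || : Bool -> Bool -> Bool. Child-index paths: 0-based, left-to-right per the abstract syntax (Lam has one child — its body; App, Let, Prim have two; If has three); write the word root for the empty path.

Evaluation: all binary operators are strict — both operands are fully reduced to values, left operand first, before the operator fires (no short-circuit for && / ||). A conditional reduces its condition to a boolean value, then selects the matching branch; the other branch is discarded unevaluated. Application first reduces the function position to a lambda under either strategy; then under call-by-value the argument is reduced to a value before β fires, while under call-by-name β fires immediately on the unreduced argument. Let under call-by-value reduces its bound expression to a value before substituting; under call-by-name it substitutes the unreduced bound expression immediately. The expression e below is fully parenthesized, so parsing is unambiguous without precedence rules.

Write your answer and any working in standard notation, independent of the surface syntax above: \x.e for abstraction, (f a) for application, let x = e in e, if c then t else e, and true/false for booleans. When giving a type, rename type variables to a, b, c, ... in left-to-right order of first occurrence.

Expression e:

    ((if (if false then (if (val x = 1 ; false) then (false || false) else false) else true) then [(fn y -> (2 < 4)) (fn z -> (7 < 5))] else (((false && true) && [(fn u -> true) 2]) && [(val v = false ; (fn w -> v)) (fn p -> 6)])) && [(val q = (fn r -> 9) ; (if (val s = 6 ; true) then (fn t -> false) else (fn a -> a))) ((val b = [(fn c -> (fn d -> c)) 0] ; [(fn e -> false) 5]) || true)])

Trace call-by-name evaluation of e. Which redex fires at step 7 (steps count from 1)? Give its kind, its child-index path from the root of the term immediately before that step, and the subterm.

Answer: if at 1.0 : (if true then (\t.false) else (\a.a))

Derivation:
step 0: ((if (if false then (if (let x = 1 in false) then (false || false) else false) else true) then ((\y.(2 < 4)) (\z.(7 < 5))) else (((false && true) && ((\u.true) 2)) && ((let v = false in (\w.v)) (\p.6)))) && ((let q = (\r.9) in (if (let s = 6 in true) then (\t.false) else (\a.a))) ((let b = ((\c.(\d.c)) 0) in ((\e.false) 5)) || true)))
step 1: [if@0.0] ((if true then ((\y.(2 < 4)) (\z.(7 < 5))) else (((false && true) && ((\u.true) 2)) && ((let v = false in (\w.v)) (\p.6)))) && ((let q = (\r.9) in (if (let s = 6 in true) then (\t.false) else (\a.a))) ((let b = ((\c.(\d.c)) 0) in ((\e.false) 5)) || true)))
step 2: [if@0] (((\y.(2 < 4)) (\z.(7 < 5))) && ((let q = (\r.9) in (if (let s = 6 in true) then (\t.false) else (\a.a))) ((let b = ((\c.(\d.c)) 0) in ((\e.false) 5)) || true)))
step 3: [beta@0] ((2 < 4) && ((let q = (\r.9) in (if (let s = 6 in true) then (\t.false) else (\a.a))) ((let b = ((\c.(\d.c)) 0) in ((\e.false) 5)) || true)))
step 4: [delta@0] (true && ((let q = (\r.9) in (if (let s = 6 in true) then (\t.false) else (\a.a))) ((let b = ((\c.(\d.c)) 0) in ((\e.false) 5)) || true)))
step 5: [let@1.0] (true && ((if (let s = 6 in true) then (\t.false) else (\a.a)) ((let b = ((\c.(\d.c)) 0) in ((\e.false) 5)) || true)))
step 6: [let@1.0.0] (true && ((if true then (\t.false) else (\a.a)) ((let b = ((\c.(\d.c)) 0) in ((\e.false) 5)) || true)))
step 7: [if@1.0] (true && ((\t.false) ((let b = ((\c.(\d.c)) 0) in ((\e.false) 5)) || true)))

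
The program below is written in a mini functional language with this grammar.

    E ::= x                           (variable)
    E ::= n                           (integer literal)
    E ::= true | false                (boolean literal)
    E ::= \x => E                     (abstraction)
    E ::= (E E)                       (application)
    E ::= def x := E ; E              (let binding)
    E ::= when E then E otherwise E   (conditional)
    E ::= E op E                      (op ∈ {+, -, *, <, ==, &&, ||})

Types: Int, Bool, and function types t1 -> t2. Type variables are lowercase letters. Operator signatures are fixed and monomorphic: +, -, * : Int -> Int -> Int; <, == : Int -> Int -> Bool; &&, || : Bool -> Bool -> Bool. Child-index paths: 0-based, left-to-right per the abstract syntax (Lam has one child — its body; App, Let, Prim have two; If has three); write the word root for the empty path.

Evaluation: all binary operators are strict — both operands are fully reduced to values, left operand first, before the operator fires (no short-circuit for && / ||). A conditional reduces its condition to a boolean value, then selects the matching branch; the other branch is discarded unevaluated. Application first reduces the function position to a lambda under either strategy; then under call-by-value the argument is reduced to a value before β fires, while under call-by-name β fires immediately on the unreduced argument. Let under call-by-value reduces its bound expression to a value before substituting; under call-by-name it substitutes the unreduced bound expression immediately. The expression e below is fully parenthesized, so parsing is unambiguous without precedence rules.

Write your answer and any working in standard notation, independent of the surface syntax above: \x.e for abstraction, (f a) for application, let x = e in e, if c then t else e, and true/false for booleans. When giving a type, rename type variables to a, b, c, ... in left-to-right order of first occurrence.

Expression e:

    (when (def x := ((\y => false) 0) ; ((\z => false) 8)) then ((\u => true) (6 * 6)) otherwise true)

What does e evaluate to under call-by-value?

Answer: true

Derivation:
step 0: (if (let x = ((\y.false) 0) in ((\z.false) 8)) then ((\u.true) (6 * 6)) else true)
step 1: [beta@0.0] (if (let x = false in ((\z.false) 8)) then ((\u.true) (6 * 6)) else true)
step 2: [let@0] (if ((\z.false) 8) then ((\u.true) (6 * 6)) else true)
step 3: [beta@0] (if false then ((\u.true) (6 * 6)) else true)
step 4: [if@root] true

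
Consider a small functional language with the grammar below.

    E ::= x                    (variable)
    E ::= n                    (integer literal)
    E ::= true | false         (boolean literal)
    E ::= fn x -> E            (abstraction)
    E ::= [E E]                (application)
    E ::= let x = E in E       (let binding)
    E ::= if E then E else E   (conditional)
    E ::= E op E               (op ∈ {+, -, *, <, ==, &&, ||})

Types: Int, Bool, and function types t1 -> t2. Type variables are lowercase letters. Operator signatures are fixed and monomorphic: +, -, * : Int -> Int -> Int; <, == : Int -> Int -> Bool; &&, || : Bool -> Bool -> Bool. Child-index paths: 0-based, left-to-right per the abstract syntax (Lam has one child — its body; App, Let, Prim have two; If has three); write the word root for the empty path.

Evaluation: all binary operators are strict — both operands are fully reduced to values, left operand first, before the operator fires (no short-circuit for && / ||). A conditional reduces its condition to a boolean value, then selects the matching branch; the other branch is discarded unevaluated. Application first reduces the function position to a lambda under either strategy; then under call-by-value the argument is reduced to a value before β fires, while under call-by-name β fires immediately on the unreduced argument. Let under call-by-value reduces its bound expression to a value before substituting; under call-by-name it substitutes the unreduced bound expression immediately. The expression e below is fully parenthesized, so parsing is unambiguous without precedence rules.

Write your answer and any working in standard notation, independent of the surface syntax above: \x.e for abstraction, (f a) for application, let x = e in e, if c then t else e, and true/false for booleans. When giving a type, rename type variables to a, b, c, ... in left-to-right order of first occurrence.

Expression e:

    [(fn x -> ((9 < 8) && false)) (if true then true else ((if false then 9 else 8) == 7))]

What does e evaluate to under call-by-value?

Working:
step 0: ((\x.((9 < 8) && false)) (if true then true else ((if false then 9 else 8) == 7)))
step 1: [if@1] ((\x.((9 < 8) && false)) true)
step 2: [beta@root] ((9 < 8) && false)
step 3: [delta@0] (false && false)
step 4: [delta@root] false

Answer: false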